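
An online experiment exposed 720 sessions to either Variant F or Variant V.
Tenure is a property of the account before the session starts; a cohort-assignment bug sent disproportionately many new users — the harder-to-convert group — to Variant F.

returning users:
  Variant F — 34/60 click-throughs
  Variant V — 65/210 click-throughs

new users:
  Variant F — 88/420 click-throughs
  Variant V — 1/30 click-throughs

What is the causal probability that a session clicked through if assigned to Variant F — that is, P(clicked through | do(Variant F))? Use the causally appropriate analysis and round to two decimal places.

User tenure differs across variants for reasons unrelated to any effect of the variant itself, and it separately predicts the outcome — a classic confounder. We must compare within user tenure levels.
Standardising Variant F to the population user tenure mix: 0.375·34/60 + 0.625·88/420 = 0.343.

0.34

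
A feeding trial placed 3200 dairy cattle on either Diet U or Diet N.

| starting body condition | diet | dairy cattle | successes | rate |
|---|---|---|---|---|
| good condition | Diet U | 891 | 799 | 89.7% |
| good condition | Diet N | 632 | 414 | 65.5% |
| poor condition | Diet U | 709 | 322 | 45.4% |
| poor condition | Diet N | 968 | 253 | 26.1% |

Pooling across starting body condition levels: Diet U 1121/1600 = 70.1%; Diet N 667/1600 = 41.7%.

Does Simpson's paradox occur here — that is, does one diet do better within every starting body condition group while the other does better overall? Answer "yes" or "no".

Within each starting body condition level (good condition 89.7% vs 65.5%; poor condition 45.4% vs 26.1%), Diet U has the higher rate every time. Pooled: 70.1% vs 41.7% — Diet U has the higher rate overall. They agree.

no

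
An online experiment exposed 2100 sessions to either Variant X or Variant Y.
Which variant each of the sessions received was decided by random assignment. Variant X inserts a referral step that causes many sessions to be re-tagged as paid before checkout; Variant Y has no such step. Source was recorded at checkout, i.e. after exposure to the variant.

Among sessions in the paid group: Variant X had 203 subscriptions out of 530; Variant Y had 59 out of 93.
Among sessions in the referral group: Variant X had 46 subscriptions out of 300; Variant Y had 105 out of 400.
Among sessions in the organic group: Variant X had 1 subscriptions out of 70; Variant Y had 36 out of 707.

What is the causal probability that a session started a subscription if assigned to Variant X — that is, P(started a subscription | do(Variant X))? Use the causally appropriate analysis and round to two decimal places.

0.28

Stratifying would compare variants among sessions the variants themselves sorted into traffic source groups — a form of selection on an intermediate. The unconditioned pooled rates give the total causal effect.
So P(outcome | do(Variant X)) is just the pooled rate for Variant X: 250/900 = 0.278.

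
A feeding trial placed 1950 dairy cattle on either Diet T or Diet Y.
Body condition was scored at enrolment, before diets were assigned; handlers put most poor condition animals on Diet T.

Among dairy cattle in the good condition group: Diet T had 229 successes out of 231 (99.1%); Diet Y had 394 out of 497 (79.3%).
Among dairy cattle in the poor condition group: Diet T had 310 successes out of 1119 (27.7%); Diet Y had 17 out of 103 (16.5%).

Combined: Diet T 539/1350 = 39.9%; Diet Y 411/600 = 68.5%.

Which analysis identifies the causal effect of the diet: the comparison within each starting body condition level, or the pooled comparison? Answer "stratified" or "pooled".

stratified

Within every starting body condition level Diet T has the higher rate, yet pooled Diet Y does — Simpson's reversal.
Starting body condition is set before the diet has any effect — it is not caused by the diet — and it independently drives the outcome. That makes it a confounder, so the causal comparison is within starting body condition levels.
Within each level — good condition: 99.1% vs 79.3%; poor condition: 27.7% vs 16.5% — Diet T is higher every time.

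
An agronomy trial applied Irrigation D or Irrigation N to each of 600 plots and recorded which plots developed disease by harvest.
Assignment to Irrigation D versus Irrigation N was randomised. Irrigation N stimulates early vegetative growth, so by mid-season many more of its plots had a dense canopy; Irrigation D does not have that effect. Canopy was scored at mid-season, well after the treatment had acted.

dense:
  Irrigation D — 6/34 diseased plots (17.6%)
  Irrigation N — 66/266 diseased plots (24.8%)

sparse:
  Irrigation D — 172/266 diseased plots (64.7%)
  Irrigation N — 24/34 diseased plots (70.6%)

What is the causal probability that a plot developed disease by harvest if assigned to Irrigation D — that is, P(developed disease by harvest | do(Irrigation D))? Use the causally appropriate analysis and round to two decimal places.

0.59

Mid-season canopy here is a post-treatment variable shaped by the irrigation; conditioning on it would introduce bias rather than remove it. The overall comparison is the causal one.
So P(outcome | do(Irrigation D)) is just the pooled rate for Irrigation D: 178/300 = 0.593.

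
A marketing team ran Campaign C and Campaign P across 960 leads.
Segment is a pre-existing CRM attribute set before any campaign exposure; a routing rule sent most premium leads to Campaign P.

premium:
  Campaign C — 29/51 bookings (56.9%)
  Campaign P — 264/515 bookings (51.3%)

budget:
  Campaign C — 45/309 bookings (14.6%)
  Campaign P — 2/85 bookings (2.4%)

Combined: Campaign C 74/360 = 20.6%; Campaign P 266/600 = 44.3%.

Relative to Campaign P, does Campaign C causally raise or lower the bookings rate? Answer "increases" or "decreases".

increases

The imbalance in customer segment arose from how leads were allocated, not from anything the campaign did; and customer segment independently affects the outcome. The pooled gap is confounded — condition on customer segment.
Within each level — premium: 56.9% vs 51.3%; budget: 14.6% vs 2.4% — Campaign C is higher every time.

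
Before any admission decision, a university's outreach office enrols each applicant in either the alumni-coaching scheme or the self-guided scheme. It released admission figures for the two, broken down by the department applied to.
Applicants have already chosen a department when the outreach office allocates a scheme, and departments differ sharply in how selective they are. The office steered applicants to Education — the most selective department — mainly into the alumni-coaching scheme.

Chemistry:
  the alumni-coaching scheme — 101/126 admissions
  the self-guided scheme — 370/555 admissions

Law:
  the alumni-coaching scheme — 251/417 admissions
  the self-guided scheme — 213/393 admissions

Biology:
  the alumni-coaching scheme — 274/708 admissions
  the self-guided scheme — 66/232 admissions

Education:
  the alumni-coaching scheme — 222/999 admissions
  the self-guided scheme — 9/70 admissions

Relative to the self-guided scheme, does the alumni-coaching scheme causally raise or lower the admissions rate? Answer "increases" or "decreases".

increases

The department-specific comparison favours the alumni-coaching scheme throughout, but the pooled figures favour the self-guided scheme. The question is whether to condition on department.
Department is set before the outreach scheme has any effect — it is not caused by the outreach scheme — and it independently drives the outcome. That makes it a confounder, so the causal comparison is within department levels.
Within each level — Chemistry: 80.2% vs 66.7%; Law: 60.2% vs 54.2%; Biology: 38.7% vs 28.4%; Education: 22.2% vs 12.9% — the alumni-coaching scheme is higher every time.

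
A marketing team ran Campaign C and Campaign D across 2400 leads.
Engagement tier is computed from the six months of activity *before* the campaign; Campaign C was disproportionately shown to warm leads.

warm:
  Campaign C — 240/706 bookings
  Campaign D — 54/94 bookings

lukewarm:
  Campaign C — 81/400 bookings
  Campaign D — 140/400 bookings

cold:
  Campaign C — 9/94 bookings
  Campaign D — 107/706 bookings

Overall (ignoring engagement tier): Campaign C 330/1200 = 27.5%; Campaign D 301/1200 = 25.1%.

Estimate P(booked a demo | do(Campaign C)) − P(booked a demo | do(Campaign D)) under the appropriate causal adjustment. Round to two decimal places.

The stratified and pooled comparisons disagree (Campaign D wins within each engagement tier; Campaign C wins overall), so the answer turns on the causal role of engagement tier.
Nothing the campaign does changes engagement tier; the imbalance is an allocation artefact. With engagement tier also predicting the outcome, the pooled figure is confounded, and the within-stratum comparison is the causal one.
Adjusting over the population distribution of engagement tier: 0.333·(0.340−0.574) + 0.333·(0.203−0.350) + 0.333·(0.096−0.152) = -0.146.

-0.15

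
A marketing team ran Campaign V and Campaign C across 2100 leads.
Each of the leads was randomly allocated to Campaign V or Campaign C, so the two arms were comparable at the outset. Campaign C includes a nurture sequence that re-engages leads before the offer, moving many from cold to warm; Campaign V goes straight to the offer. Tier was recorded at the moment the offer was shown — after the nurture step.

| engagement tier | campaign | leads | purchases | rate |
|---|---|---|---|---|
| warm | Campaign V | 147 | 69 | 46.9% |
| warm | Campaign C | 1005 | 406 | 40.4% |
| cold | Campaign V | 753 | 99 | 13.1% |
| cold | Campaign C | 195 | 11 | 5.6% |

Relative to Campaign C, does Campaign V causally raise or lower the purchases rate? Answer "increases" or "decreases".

decreases

Engagement tier is recorded after the campaign and is itself shifted by it — it sits on the causal path from campaign to outcome. Conditioning on a mediator would strip out part of the effect we want; the pooled comparison gives the total causal effect.
Pooled: Campaign V 18.7% vs Campaign C 34.8%; Campaign C is higher overall.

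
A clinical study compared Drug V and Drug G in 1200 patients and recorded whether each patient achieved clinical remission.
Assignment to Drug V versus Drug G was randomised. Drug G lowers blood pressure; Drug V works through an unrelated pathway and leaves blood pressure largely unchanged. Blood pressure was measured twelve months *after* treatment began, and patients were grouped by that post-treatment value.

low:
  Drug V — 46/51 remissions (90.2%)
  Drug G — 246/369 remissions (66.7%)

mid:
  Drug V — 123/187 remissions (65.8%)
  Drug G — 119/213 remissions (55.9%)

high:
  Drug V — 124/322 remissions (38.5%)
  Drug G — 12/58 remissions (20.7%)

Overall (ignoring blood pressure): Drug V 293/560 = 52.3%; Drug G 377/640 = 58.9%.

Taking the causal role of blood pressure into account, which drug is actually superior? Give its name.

Drug G

The stratified and pooled comparisons disagree (Drug V wins within each blood pressure; Drug G wins overall), so the answer turns on the causal role of blood pressure.
Blood pressure is downstream of the drug. One should not condition on a consequence of treatment, so the overall rates are the right comparison.
Pooled: Drug V 52.3% vs Drug G 58.9%; Drug G is higher overall.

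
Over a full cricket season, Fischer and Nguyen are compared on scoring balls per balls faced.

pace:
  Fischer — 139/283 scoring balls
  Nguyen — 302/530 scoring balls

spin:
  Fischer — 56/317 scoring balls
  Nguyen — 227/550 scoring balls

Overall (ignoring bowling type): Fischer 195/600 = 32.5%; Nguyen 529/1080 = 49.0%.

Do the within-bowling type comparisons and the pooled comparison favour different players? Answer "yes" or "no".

no

Within each bowling type level (pace 49.1% vs 57.0%; spin 17.7% vs 41.3%), Nguyen has the higher rate every time. Pooled: 32.5% vs 49.0% — Nguyen has the higher rate overall. They agree.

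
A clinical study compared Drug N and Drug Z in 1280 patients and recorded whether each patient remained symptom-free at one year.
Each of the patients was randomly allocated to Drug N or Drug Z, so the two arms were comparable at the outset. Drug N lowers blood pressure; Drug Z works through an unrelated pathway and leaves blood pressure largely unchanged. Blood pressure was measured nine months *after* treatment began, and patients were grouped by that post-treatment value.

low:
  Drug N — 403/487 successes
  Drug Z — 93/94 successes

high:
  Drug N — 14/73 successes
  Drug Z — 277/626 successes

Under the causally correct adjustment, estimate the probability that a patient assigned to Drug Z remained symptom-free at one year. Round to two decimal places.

0.51

Blood pressure is downstream of the drug. One should not condition on a consequence of treatment, so the overall rates are the right comparison.
So P(outcome | do(Drug Z)) is just the pooled rate for Drug Z: 370/720 = 0.514.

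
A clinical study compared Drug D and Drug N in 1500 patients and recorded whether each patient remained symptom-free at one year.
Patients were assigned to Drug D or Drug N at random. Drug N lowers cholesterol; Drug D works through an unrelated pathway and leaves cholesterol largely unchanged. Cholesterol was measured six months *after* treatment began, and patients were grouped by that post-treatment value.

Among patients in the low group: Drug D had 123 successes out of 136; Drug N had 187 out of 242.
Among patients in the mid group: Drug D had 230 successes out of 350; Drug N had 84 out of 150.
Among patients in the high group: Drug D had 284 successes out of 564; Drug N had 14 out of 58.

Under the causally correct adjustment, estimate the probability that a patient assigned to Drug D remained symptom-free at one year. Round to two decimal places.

Cholesterol here is a post-treatment variable shaped by the drug; conditioning on it would introduce bias rather than remove it. The overall comparison is the causal one.
So P(outcome | do(Drug D)) is just the pooled rate for Drug D: 637/1050 = 0.607.

0.61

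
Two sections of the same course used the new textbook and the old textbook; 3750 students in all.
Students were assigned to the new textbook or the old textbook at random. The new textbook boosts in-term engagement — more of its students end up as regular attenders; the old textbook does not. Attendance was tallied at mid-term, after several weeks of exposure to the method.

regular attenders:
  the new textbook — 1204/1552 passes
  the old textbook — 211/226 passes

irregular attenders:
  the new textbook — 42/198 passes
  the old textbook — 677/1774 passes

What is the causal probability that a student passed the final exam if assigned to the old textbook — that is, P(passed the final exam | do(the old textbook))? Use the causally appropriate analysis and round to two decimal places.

The mid-term attendance-specific comparison favours the old textbook throughout, but the pooled figures favour the new textbook. The question is whether to condition on mid-term attendance.
Mid-term attendance lies on the pathway teaching method → mid-term attendance → outcome, so adjusting for it blocks the indirect effect. For the total causal effect of teaching method, use the unadjusted pooled rates.
So P(outcome | do(the old textbook)) is just the pooled rate for the old textbook: 888/2000 = 0.444.

0.44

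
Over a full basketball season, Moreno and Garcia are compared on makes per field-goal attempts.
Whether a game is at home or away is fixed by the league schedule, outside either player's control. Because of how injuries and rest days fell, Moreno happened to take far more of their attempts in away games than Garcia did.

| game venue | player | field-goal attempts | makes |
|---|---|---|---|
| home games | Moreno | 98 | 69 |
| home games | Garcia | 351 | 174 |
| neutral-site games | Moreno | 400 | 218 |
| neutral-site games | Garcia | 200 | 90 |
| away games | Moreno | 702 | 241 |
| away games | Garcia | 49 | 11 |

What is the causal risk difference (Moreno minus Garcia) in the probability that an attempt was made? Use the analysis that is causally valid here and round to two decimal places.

Moreno is higher inside every game venue stratum but Garcia is higher in aggregate. Whether to stratify depends on how game venue relates to the player.
Game venue differs across players for reasons unrelated to any effect of the player itself, and it separately predicts the outcome — a classic confounder. We must compare within game venue levels.
Adjusting over the population distribution of game venue: 0.249·(0.704−0.496) + 0.333·(0.545−0.450) + 0.417·(0.343−0.224) = +0.133.

+0.13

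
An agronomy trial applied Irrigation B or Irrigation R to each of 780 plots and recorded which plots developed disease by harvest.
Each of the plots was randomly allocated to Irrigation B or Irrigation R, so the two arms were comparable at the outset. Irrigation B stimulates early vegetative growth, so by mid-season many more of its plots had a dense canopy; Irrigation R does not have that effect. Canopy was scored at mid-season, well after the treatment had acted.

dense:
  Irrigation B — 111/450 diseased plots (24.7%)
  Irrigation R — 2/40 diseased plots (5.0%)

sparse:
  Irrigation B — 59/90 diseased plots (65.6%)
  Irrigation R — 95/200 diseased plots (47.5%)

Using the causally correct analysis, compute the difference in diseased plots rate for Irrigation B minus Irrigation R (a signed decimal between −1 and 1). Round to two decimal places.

-0.09

The stratified and pooled comparisons disagree (Irrigation R wins within each mid-season canopy; Irrigation B wins overall), so the answer turns on the causal role of mid-season canopy.
Mid-season canopy is recorded after the irrigation and is itself shifted by it — it sits on the causal path from irrigation to outcome. Conditioning on a mediator would strip out part of the effect we want; the pooled comparison gives the total causal effect.
The causal difference is the pooled difference: 0.315 − 0.404 = -0.089.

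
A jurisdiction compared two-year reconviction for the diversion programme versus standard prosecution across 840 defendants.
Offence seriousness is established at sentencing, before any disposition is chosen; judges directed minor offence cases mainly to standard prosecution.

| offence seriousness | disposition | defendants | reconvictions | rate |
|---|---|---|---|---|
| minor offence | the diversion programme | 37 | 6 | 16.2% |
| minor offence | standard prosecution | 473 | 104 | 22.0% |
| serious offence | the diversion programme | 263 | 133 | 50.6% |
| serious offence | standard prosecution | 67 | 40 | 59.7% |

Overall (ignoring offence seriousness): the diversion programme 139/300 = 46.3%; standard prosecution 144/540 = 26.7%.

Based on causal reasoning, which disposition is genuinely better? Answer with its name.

The imbalance in offence seriousness arose from how defendants were allocated, not from anything the disposition did; and offence seriousness independently affects the outcome. The pooled gap is confounded — condition on offence seriousness.
Within each level — minor offence: 16.2% vs 22.0%; serious offence: 50.6% vs 59.7% — the diversion programme is lower every time.

the diversion programme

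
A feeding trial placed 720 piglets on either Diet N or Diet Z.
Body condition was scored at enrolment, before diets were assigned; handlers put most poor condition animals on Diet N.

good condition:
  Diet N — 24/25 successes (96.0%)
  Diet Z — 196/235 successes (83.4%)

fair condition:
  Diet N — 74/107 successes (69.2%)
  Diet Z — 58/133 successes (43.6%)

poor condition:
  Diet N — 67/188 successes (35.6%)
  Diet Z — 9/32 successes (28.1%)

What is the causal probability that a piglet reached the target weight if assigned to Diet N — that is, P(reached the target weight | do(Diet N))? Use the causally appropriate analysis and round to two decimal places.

0.69

The imbalance in starting body condition arose from how piglets were allocated, not from anything the diet did; and starting body condition independently affects the outcome. The pooled gap is confounded — condition on starting body condition.
Standardising Diet N to the population starting body condition mix: 0.361·24/25 + 0.333·74/107 + 0.306·67/188 = 0.686.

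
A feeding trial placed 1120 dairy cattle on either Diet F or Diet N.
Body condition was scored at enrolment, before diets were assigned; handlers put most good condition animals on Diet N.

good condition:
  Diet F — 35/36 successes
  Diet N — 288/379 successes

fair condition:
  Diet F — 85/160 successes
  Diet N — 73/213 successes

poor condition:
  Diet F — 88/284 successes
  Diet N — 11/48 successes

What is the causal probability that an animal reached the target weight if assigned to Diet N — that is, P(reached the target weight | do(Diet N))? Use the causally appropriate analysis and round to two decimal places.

Nothing the diet does changes starting body condition; the imbalance is an allocation artefact. With starting body condition also predicting the outcome, the pooled figure is confounded, and the within-stratum comparison is the causal one.
Standardising Diet N to the population starting body condition mix: 0.371·288/379 + 0.333·73/213 + 0.296·11/48 = 0.464.

0.46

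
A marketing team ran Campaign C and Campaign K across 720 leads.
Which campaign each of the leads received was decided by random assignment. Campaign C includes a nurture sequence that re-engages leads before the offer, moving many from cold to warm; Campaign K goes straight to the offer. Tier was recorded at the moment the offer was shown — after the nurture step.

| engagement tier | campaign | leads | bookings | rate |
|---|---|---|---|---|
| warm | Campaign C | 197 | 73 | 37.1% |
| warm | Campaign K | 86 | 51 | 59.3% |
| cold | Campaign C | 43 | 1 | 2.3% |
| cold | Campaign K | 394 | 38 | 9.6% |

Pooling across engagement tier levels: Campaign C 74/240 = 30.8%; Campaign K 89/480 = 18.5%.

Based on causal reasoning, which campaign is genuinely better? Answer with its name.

Within every engagement tier level Campaign K has the higher rate, yet pooled Campaign C does — Simpson's reversal.
Because the campaign influences engagement tier, engagement tier is a post-treatment mediator, not a confounder. Stratifying on it would bias the estimate; the causal effect is the crude pooled difference.
Pooled: Campaign C 30.8% vs Campaign K 18.5%; Campaign C is higher overall.

Campaign C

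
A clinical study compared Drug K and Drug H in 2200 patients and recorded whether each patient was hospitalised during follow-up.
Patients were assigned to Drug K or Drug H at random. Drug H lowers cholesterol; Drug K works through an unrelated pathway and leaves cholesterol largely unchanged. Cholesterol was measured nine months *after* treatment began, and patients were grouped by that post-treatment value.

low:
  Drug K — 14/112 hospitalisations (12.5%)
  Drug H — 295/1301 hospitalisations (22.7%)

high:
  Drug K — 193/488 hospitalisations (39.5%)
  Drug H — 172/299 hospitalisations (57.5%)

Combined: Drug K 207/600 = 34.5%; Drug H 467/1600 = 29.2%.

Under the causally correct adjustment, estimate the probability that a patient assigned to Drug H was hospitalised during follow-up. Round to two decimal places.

The stratified and pooled comparisons disagree (Drug K wins within each cholesterol; Drug H wins overall), so the answer turns on the causal role of cholesterol.
Stratifying would compare drugs among patients the drugs themselves sorted into cholesterol groups — a form of selection on an intermediate. The unconditioned pooled rates give the total causal effect.
So P(outcome | do(Drug H)) is just the pooled rate for Drug H: 467/1600 = 0.292.

0.29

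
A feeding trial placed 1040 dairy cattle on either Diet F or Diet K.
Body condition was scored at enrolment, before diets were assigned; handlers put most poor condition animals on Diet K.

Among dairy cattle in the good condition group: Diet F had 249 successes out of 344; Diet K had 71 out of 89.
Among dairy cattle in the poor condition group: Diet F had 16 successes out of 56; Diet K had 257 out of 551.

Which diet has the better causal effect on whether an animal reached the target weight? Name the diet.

Diet K

Within every starting body condition level Diet K has the higher rate, yet pooled Diet F does — Simpson's reversal.
Since starting body condition is a pre-existing factor (not a product of the diet) and it affects the outcome on its own, it is a confounder. The stratified rates, not the pooled rate, identify the causal effect.
Within each level — good condition: 72.4% vs 79.8%; poor condition: 28.6% vs 46.6% — Diet K is higher every time.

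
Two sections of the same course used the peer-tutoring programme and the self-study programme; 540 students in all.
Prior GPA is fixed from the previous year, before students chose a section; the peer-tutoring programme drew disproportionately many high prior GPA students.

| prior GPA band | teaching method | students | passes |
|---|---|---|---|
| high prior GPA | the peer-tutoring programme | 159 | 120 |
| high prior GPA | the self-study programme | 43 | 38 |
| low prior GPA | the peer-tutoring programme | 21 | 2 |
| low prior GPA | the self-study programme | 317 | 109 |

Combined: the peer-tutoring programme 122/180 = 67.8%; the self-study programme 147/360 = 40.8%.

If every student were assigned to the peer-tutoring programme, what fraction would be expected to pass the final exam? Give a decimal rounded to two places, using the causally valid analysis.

Since prior GPA band is a pre-existing factor (not a product of the teaching method) and it affects the outcome on its own, it is a confounder. The stratified rates, not the pooled rate, identify the causal effect.
Standardising the peer-tutoring programme to the population prior GPA band mix: 0.374·120/159 + 0.626·2/21 = 0.342.

0.34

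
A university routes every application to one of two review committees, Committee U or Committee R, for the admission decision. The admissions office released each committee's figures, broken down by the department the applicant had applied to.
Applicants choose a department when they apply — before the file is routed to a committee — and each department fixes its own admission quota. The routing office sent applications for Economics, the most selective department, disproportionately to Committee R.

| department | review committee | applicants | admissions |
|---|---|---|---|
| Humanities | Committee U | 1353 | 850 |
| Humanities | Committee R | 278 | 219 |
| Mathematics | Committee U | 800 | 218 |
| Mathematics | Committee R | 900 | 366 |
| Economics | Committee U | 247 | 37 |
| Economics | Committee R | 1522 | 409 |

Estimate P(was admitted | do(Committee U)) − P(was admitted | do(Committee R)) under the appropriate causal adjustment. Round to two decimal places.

Nothing the review committee does changes department; the imbalance is an allocation artefact. With department also predicting the outcome, the pooled figure is confounded, and the within-stratum comparison is the causal one.
Adjusting over the population distribution of department: 0.320·(0.628−0.788) + 0.333·(0.273−0.407) + 0.347·(0.150−0.269) = -0.137.

-0.14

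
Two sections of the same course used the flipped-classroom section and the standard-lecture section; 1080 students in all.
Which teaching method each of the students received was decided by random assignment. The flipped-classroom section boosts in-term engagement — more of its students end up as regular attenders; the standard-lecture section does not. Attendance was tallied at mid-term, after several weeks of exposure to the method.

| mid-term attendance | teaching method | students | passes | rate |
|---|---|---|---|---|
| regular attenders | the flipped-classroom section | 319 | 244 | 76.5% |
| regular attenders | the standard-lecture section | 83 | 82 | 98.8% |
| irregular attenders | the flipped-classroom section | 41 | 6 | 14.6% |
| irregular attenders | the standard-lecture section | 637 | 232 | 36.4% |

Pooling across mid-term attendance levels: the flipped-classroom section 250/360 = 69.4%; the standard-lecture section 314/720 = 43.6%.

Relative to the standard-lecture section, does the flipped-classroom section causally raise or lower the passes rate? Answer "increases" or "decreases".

The stratified and pooled comparisons disagree (the standard-lecture section wins within each mid-term attendance; the flipped-classroom section wins overall), so the answer turns on the causal role of mid-term attendance.
Mid-term attendance is downstream of the teaching method. One should not condition on a consequence of treatment, so the overall rates are the right comparison.
Pooled: the flipped-classroom section 69.4% vs the standard-lecture section 43.6%; the flipped-classroom section is higher overall.

increases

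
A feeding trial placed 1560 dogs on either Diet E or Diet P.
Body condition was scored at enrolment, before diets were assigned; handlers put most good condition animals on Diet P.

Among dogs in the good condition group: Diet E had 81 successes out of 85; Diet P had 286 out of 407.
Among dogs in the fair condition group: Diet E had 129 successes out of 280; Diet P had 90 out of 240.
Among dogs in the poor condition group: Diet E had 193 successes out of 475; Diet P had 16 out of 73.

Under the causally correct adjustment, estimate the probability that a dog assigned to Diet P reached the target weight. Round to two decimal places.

0.42

Within every starting body condition level Diet E has the higher rate, yet pooled Diet P does — Simpson's reversal.
Nothing the diet does changes starting body condition; the imbalance is an allocation artefact. With starting body condition also predicting the outcome, the pooled figure is confounded, and the within-stratum comparison is the causal one.
Standardising Diet P to the population starting body condition mix: 0.315·286/407 + 0.333·90/240 + 0.351·16/73 = 0.424.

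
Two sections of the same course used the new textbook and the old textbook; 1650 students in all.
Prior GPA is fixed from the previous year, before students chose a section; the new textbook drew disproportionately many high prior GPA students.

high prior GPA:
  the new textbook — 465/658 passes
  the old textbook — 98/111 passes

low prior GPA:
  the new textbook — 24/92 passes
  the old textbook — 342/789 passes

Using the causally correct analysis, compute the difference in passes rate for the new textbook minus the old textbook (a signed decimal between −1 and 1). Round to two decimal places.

-0.17

Here prior GPA band is a common cause — it drives both which teaching method a case falls under and the outcome. The crude comparison mixes populations; the stratum-specific rates are the causally relevant ones.
Adjusting over the population distribution of prior GPA band: 0.466·(0.707−0.883) + 0.534·(0.261−0.433) = -0.174.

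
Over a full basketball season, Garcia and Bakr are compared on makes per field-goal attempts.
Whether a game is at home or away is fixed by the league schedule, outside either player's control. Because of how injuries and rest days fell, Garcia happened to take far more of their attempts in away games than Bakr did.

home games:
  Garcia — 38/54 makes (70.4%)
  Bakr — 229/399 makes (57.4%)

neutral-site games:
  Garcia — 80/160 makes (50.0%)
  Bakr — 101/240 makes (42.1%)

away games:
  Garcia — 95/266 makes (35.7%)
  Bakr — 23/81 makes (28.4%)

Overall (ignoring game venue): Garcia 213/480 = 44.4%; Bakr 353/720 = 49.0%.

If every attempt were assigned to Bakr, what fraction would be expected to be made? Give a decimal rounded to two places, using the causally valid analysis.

0.44

Game venue is set before the player has any effect — it is not caused by the player — and it independently drives the outcome. That makes it a confounder, so the causal comparison is within game venue levels.
Standardising Bakr to the population game venue mix: 0.378·229/399 + 0.333·101/240 + 0.289·23/81 = 0.439.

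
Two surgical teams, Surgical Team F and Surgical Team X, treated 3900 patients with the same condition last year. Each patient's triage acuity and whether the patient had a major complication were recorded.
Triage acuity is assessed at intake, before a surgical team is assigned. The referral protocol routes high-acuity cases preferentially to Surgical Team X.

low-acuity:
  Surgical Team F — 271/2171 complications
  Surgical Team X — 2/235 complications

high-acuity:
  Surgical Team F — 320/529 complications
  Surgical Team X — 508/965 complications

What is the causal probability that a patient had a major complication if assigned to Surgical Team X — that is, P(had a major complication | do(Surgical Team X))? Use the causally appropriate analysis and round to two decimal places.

0.21

Triage acuity differs across surgical teams for reasons unrelated to any effect of the surgical team itself, and it separately predicts the outcome — a classic confounder. We must compare within triage acuity levels.
Standardising Surgical Team X to the population triage acuity mix: 0.617·2/235 + 0.383·508/965 = 0.207.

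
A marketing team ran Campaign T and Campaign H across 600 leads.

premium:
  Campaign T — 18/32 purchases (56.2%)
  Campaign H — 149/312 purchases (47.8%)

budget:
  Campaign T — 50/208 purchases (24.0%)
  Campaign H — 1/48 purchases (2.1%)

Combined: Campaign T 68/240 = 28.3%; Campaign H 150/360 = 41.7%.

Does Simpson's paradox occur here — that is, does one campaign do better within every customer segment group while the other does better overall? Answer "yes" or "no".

Within each customer segment level (premium 56.2% vs 47.8%; budget 24.0% vs 2.1%), Campaign T has the higher rate every time. Pooled: 28.3% vs 41.7% — Campaign H has the higher rate overall. The two comparisons disagree.

yes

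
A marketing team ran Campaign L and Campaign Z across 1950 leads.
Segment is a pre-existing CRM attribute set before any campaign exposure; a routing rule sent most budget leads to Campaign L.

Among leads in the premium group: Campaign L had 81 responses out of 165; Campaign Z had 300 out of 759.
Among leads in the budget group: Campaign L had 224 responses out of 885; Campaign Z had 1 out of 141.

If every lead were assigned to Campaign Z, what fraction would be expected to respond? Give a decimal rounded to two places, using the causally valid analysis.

The stratified and pooled comparisons disagree (Campaign L wins within each customer segment; Campaign Z wins overall), so the answer turns on the causal role of customer segment.
The imbalance in customer segment arose from how leads were allocated, not from anything the campaign did; and customer segment independently affects the outcome. The pooled gap is confounded — condition on customer segment.
Standardising Campaign Z to the population customer segment mix: 0.474·300/759 + 0.526·1/141 = 0.191.

0.19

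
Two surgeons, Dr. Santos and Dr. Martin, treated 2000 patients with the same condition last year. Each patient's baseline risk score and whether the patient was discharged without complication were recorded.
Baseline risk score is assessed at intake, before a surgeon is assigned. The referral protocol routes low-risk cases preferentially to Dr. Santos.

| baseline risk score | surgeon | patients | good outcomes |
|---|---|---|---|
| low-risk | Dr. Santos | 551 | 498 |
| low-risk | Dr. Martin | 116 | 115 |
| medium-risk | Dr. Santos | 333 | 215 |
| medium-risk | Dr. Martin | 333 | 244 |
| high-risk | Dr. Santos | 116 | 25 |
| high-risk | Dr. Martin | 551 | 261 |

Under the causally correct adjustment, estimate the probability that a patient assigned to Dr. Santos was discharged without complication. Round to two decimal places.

0.59

The stratified and pooled comparisons disagree (Dr. Martin wins within each baseline risk score; Dr. Santos wins overall), so the answer turns on the causal role of baseline risk score.
Baseline risk score satisfies the back-door criterion: it is not a descendant of the surgeon, and it blocks the spurious path from surgeon to outcome. Adjusting for it (i.e., using the within-baseline risk score rates) gives the causal effect.
Standardising Dr. Santos to the population baseline risk score mix: 0.334·498/551 + 0.333·215/333 + 0.334·25/116 = 0.588.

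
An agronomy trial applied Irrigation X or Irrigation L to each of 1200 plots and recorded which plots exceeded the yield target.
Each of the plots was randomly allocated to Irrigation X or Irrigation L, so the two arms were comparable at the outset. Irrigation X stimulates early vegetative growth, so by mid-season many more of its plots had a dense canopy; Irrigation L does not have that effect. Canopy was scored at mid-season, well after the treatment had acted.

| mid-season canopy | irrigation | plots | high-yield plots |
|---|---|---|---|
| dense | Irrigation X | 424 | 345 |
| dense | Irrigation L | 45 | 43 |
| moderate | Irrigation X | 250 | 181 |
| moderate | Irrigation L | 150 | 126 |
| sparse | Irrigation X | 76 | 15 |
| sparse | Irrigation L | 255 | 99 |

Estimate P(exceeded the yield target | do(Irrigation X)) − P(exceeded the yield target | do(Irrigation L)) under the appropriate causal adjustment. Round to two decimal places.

The distribution of mid-season canopy is itself part of what the irrigation does — it is an intermediate outcome. Holding it fixed would remove that part of the effect; the total effect is the pooled difference.
The causal difference is the pooled difference: 0.721 − 0.596 = +0.126.

+0.13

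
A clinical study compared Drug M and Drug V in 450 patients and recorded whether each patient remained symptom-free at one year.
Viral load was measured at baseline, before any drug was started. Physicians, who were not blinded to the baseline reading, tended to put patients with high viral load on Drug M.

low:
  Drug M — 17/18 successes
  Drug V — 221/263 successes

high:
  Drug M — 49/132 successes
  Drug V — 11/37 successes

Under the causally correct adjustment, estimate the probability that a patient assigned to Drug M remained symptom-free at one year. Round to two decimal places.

The viral load-specific comparison favours Drug M throughout, but the pooled figures favour Drug V. The question is whether to condition on viral load.
Viral load is set before the drug has any effect — it is not caused by the drug — and it independently drives the outcome. That makes it a confounder, so the causal comparison is within viral load levels.
Standardising Drug M to the population viral load mix: 0.624·17/18 + 0.376·49/132 = 0.729.

0.73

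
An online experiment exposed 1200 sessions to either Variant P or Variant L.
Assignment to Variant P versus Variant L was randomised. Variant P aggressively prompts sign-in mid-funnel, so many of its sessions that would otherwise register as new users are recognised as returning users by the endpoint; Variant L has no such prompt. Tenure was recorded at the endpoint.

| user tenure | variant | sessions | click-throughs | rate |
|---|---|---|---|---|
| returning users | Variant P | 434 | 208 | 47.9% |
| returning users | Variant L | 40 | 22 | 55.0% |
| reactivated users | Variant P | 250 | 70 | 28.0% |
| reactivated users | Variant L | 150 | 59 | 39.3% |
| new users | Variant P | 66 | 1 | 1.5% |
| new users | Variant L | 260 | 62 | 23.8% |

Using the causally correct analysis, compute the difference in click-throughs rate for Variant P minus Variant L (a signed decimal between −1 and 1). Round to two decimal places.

User tenure lies on the pathway variant → user tenure → outcome, so adjusting for it blocks the indirect effect. For the total causal effect of variant, use the unadjusted pooled rates.
The causal difference is the pooled difference: 0.372 − 0.318 = +0.054.

+0.05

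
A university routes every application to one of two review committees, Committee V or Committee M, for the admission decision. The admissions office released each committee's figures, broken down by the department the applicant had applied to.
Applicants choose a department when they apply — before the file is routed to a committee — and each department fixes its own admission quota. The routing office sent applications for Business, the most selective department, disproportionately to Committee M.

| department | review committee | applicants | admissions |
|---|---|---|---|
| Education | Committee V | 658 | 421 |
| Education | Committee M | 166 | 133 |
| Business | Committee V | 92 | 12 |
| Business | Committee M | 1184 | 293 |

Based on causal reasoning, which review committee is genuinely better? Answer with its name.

Committee M

Department satisfies the back-door criterion: it is not a descendant of the review committee, and it blocks the spurious path from review committee to outcome. Adjusting for it (i.e., using the within-department rates) gives the causal effect.
Within each level — Education: 64.0% vs 80.1%; Business: 13.0% vs 24.7% — Committee M is higher every time.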